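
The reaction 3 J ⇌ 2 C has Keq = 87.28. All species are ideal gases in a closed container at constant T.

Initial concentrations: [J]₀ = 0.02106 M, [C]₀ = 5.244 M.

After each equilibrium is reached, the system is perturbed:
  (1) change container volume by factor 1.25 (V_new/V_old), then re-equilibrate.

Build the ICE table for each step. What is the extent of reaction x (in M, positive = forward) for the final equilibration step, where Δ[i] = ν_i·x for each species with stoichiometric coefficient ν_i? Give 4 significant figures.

Q₀ = 2.9441e+06 vs Keq = 87.28 ⇒ Q>K, reverse
Step 1:
                   J          C
  init       0.02106      5.244
  Δ            0.623    -0.4153
  eq           0.644      4.829
  solve Keq expr → x = -0.2077; check Q = 87.28
Then change container volume by factor 1.25 (V_new/V_old).
Step 2:
                   J          C
  init        0.5152      3.863
  Δ          0.03739   -0.02493
  eq          0.5526      3.838
  solve Keq expr → x = -0.01246; check Q = 87.28

x = -0.01246 M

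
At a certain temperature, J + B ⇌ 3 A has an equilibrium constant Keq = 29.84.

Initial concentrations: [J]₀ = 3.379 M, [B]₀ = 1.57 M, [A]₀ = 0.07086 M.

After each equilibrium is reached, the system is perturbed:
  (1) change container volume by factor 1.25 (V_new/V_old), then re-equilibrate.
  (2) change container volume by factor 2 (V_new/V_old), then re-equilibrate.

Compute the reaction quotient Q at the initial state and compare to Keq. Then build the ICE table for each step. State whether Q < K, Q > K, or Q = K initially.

Q₀ = 6.7068e-05; Q < K (proceeds forward)

Q₀ = 6.7068e-05 vs Keq = 29.84 ⇒ Q<K, forward
Step 1:
                    J           B           A
  I             3.379        1.57     0.07086
  C            -1.065      -1.065       3.196
  E             2.314      0.5048       3.266
  solve Keq expr → x = 1.065; check Q = 29.84
Then change container volume by factor 1.25 (V_new/V_old).
Step 2:
                    J           B           A
  I             1.851      0.4038       2.613
  C          -0.03427    -0.03427      0.1028
  E             1.817      0.3696       2.716
  solve Keq expr → x = 0.03427; check Q = 29.84
Then change container volume by factor 2 (V_new/V_old).
Step 3:
                    J           B           A
  I            0.9084      0.1848       1.358
  C          -0.05046    -0.05046      0.1514
  E            0.8579      0.1343       1.509
  solve Keq expr → x = 0.05046; check Q = 29.84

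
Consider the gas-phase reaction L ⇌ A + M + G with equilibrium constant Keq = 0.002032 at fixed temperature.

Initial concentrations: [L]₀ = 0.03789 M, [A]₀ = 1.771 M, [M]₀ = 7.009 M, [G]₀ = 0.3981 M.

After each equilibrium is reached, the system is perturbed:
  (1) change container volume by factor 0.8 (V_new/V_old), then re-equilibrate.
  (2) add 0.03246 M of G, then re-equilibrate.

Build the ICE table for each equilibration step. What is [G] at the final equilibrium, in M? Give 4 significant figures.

Q₀ = 130.4 vs Keq = 0.002032 ⇒ Q>K, reverse
Step 1:
                  L         A         M         G
  Initial   0.03789     1.771     7.009    0.3981
  Change      0.398    -0.398    -0.398    -0.398
  Equil      0.4359     1.373     6.611 9.7581e-05
  solve Keq expr → x = -0.398; check Q = 0.002032
Then change container volume by factor 0.8 (V_new/V_old).
Step 2:
                  L         A         M         G
  Initial    0.5449     1.716     8.264 1.2198e-04
  Change  4.3903e-05 -4.3903e-05 -4.3903e-05 -4.3903e-05
  Equil      0.5449     1.716     8.264 7.8074e-05
  solve Keq expr → x = -4.3903e-05; check Q = 0.002032
Then add 0.03246 M of G.
Step 3:
                  L         A         M         G
  Initial    0.5449     1.716     8.264   0.03254
  Change    0.03245  -0.03245  -0.03245  -0.03245
  Equil      0.5774     1.684     8.231 8.4650e-05
  solve Keq expr → x = -0.03245; check Q = 0.002032

[G]_eq = 8.4650e-05 M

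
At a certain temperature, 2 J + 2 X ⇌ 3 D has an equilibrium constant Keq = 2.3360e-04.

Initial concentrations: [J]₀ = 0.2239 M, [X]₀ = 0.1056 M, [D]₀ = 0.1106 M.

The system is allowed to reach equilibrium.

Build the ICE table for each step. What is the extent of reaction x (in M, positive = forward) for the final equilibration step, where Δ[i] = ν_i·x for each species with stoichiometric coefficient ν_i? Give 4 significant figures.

x = -0.03405 M

Q₀ = 2.42 vs Keq = 2.3360e-04 ⇒ Q>K, reverse
Step 1:
                   J          X          D
  I           0.2239     0.1056     0.1106
  C          0.06811    0.06811    -0.1022
  E            0.292     0.1737   0.008439
  solve Keq expr → x = -0.03405; check Q = 2.3360e-04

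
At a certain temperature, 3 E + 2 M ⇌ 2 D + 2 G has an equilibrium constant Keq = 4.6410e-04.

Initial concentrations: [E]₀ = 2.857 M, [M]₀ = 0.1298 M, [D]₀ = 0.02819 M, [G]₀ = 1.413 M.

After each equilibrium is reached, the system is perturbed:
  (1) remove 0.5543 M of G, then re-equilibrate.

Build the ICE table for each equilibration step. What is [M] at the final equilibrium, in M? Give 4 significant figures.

[M]_eq = 0.1406 M

Q₀ = 0.004038 vs Keq = 4.6410e-04 ⇒ Q>K, reverse
Step 1:
                  E         M         D         G
  init        2.857    0.1298   0.02819     1.413
  Δ         0.02564   0.01709  -0.01709  -0.01709
  eq          2.883    0.1469    0.0111     1.396
  solve Keq expr → x = -0.008547; check Q = 4.6410e-04
Then remove 0.5543 M of G.
Step 2:
                  E         M         D         G
  init        2.883    0.1469    0.0111    0.8416
  Δ       -0.009452 -0.006301  0.006301  0.006301
  eq          2.873    0.1406    0.0174    0.8479
  solve Keq expr → x = 0.003151; check Q = 4.6410e-04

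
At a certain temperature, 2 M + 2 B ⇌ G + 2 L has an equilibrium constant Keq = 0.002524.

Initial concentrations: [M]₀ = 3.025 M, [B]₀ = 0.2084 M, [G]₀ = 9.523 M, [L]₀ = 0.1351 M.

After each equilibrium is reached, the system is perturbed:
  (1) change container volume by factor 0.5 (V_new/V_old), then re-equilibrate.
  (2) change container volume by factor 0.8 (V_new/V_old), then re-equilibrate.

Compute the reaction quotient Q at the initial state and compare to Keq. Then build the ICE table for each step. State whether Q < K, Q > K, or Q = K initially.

Q₀ = 0.4374 vs Keq = 0.002524 ⇒ Q>K, reverse
Step 1:
                   M          B          G          L
  Initial      3.025     0.2084      9.523     0.1351
  Change      0.1183     0.1183   -0.05916    -0.1183
  Equil        3.143     0.3267      9.464    0.01677
  solve Keq expr → x = -0.05916; check Q = 0.002524
Then change container volume by factor 0.5 (V_new/V_old).
Step 2:
                   M          B          G          L
  Initial      6.287     0.6535      18.93    0.03354
  Change    -0.01286   -0.01286   0.006429    0.01286
  Equil        6.274     0.6406      18.93     0.0464
  solve Keq expr → x = 0.006429; check Q = 0.002524
Then change container volume by factor 0.8 (V_new/V_old).
Step 3:
                   M          B          G          L
  Initial      7.842     0.8007      23.67      0.058
  Change   -0.006282  -0.006282   0.003141   0.006282
  Equil        7.836     0.7945      23.67    0.06428
  solve Keq expr → x = 0.003141; check Q = 0.002524

Q₀ = 0.4374; Q > K (proceeds reverse)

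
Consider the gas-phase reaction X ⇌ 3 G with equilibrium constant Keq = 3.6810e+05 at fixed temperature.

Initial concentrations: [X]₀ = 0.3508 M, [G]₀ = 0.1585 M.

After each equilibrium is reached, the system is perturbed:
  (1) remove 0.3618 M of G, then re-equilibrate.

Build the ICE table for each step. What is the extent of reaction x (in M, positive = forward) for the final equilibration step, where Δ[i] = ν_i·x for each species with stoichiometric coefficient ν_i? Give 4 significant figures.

Q₀ = 0.01135 vs Keq = 3.6810e+05 ⇒ Q<K, forward
Step 1:
                    X           G
  init         0.3508      0.1585
  Δ           -0.3508       1.052
  eq       4.8233e-06       1.211
  solve Keq expr → x = 0.3508; check Q = 3.6810e+05
Then remove 0.3618 M of G.
Step 2:
                    X           G
  init     4.8233e-06      0.8491
  Δ       -3.1602e-06  9.4807e-06
  eq       1.6630e-06      0.8491
  solve Keq expr → x = 3.1602e-06; check Q = 3.6810e+05

x = 3.1602e-06 M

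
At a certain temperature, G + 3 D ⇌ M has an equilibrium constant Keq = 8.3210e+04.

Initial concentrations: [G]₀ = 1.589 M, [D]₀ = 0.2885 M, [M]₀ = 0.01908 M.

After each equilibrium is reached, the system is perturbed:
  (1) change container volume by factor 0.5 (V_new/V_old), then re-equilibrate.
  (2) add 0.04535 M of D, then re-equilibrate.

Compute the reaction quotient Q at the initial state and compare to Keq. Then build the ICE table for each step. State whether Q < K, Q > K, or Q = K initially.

Q₀ = 0.5001; Q < K (proceeds forward)

Q₀ = 0.5001 vs Keq = 8.3210e+04 ⇒ Q<K, forward
Step 1:
                   G          D          M
  I            1.589     0.2885    0.01908
  C         -0.09295    -0.2788    0.09295
  E            1.496   0.009655      0.112
  solve Keq expr → x = 0.09295; check Q = 8.3210e+04
Then change container volume by factor 0.5 (V_new/V_old).
Step 2:
                   G          D          M
  I            2.992    0.01931     0.2241
  C        -0.003202  -0.009605   0.003202
  E            2.989   0.009704     0.2273
  solve Keq expr → x = 0.003202; check Q = 8.3210e+04
Then add 0.04535 M of D.
Step 3:
                   G          D          M
  I            2.989    0.05505     0.2273
  C         -0.01504   -0.04512    0.01504
  E            2.974    0.00993     0.2423
  solve Keq expr → x = 0.01504; check Q = 8.3210e+04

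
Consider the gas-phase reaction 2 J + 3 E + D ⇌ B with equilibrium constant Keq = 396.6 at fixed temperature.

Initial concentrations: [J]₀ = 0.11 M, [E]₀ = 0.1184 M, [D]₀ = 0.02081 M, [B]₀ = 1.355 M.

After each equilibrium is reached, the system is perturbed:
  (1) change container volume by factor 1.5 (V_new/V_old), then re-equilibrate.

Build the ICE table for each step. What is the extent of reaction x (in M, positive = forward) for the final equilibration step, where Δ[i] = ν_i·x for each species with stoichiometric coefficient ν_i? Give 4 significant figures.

x = -0.04522 M

Q₀ = 3.2421e+06 vs Keq = 396.6 ⇒ Q>K, reverse
Step 1:
                  J         E         D         B
  Initial      0.11    0.1184   0.02081     1.355
  Change     0.2673    0.4009    0.1336   -0.1336
  Equil      0.3773    0.5193    0.1545     1.221
  solve Keq expr → x = -0.1336; check Q = 396.6
Then change container volume by factor 1.5 (V_new/V_old).
Step 2:
                  J         E         D         B
  Initial    0.2515    0.3462     0.103    0.8142
  Change    0.09044    0.1357   0.04522  -0.04522
  Equil       0.342    0.4819    0.1482     0.769
  solve Keq expr → x = -0.04522; check Q = 396.6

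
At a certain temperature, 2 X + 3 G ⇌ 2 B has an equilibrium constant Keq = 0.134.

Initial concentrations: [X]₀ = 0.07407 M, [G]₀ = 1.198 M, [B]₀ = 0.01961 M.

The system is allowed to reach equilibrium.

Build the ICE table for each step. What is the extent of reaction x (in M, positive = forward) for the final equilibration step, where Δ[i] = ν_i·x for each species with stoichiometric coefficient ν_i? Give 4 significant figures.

x = 0.005186 M

Q₀ = 0.04077 vs Keq = 0.134 ⇒ Q<K, forward
Step 1:
                    X           G           B
  init        0.07407       1.198     0.01961
  Δ          -0.01037    -0.01556     0.01037
  eq           0.0637       1.182     0.02998
  solve Keq expr → x = 0.005186; check Q = 0.134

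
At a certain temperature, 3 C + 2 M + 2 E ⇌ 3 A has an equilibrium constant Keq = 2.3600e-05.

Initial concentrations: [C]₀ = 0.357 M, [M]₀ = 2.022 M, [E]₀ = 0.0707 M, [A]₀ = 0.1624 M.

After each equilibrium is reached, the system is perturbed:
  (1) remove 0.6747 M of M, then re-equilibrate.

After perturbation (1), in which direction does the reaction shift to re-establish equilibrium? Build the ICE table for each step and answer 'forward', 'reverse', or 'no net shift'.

Q₀ = 4.606 vs Keq = 2.3600e-05 ⇒ Q>K, reverse
Step 1:
                  C         M         E         A
  I           0.357     2.022    0.0707    0.1624
  C          0.1548    0.1032    0.1032   -0.1548
  E          0.5118     2.125    0.1739  0.007562
  solve Keq expr → x = -0.05161; check Q = 2.3600e-05
Then remove 0.6747 M of M.
Step 2:
                  C         M         E         A
  I          0.5118     1.451    0.1739  0.007562
  C        0.001653  0.001102  0.001102 -0.001653
  E          0.5135     1.452     0.175  0.005909
  solve Keq expr → x = -5.5104e-04; check Q = 2.3600e-05

Direction: reverse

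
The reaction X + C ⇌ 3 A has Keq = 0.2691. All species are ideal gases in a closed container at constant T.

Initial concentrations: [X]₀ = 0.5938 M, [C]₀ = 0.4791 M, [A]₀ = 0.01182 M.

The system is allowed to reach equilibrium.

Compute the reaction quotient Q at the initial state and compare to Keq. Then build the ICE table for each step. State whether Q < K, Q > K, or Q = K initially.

Q₀ = 5.8048e-06 vs Keq = 0.2691 ⇒ Q<K, forward
Step 1:
                   X          C          A
  Initial     0.5938     0.4791    0.01182
  Change     -0.1161    -0.1161     0.3482
  Equil       0.4777      0.363       0.36
  solve Keq expr → x = 0.1161; check Q = 0.2691

Q₀ = 5.8048e-06; Q < K (proceeds forward)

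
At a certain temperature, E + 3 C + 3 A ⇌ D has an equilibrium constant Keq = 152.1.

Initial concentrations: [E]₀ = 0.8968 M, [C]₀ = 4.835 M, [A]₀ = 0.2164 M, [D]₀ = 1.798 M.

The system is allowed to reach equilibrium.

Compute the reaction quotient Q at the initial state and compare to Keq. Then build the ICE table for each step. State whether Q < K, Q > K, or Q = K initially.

Q₀ = 1.75 vs Keq = 152.1 ⇒ Q<K, forward
Step 1:
                    E           C           A           D
  init         0.8968       4.835      0.2164       1.798
  Δ          -0.05474     -0.1642     -0.1642     0.05474
  eq           0.8421       4.671     0.05217       1.853
  solve Keq expr → x = 0.05474; check Q = 152.1

Q₀ = 1.75; Q < K (proceeds forward)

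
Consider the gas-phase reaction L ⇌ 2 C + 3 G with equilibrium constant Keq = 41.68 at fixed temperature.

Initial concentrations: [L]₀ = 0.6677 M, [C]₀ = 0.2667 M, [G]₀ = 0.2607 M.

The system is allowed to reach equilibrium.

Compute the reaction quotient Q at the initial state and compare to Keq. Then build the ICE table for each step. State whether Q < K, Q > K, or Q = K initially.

Q₀ = 0.001888 vs Keq = 41.68 ⇒ Q<K, forward
Step 1:
                  L         C         G
  Initial    0.6677    0.2667    0.2607
  Change     -0.484     0.968     1.452
  Equil      0.1837     1.235     1.713
  solve Keq expr → x = 0.484; check Q = 41.68

Q₀ = 0.001888; Q < K (proceeds forward)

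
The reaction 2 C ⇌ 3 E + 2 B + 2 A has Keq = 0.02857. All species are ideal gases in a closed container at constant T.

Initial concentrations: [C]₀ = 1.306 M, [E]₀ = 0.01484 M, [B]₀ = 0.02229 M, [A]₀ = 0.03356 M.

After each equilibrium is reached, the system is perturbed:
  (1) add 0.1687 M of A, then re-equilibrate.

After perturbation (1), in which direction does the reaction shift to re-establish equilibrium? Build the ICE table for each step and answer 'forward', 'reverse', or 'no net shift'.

Q₀ = 1.0722e-12 vs Keq = 0.02857 ⇒ Q<K, forward
Step 1:
                   C          E          B          A
  Initial      1.306    0.01484    0.02229    0.03356
  Change     -0.4618     0.6927     0.4618     0.4618
  Equil       0.8442     0.7075     0.4841     0.4953
  solve Keq expr → x = 0.2309; check Q = 0.02857
Then add 0.1687 M of A.
Step 2:
                   C          E          B          A
  Initial     0.8442     0.7075     0.4841      0.664
  Change     0.03591   -0.05386   -0.03591   -0.03591
  Equil       0.8801     0.6536     0.4482     0.6281
  solve Keq expr → x = -0.01795; check Q = 0.02857

Direction: reverse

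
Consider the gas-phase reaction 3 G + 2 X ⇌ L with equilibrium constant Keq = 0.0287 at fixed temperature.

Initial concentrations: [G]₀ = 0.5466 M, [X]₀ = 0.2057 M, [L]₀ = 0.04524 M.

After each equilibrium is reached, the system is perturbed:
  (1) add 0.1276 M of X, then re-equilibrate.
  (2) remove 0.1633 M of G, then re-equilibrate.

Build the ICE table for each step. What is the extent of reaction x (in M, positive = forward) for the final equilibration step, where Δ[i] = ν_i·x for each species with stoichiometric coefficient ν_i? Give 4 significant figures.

x = -8.7251e-04 M

Q₀ = 6.547 vs Keq = 0.0287 ⇒ Q>K, reverse
Step 1:
                    G           X           L
  Initial      0.5466      0.2057     0.04524
  Change       0.1334     0.08891    -0.04446
  Equil          0.68      0.2946  7.8317e-04
  solve Keq expr → x = -0.04446; check Q = 0.0287
Then add 0.1276 M of X.
Step 2:
                    G           X           L
  Initial        0.68      0.4222  7.8317e-04
  Change    -0.002389   -0.001593  7.9643e-04
  Equil        0.6776      0.4206     0.00158
  solve Keq expr → x = 7.9643e-04; check Q = 0.0287
Then remove 0.1633 M of G.
Step 3:
                    G           X           L
  Initial      0.5143      0.4206     0.00158
  Change     0.002618    0.001745 -8.7251e-04
  Equil        0.5169      0.4224  7.0709e-04
  solve Keq expr → x = -8.7251e-04; check Q = 0.0287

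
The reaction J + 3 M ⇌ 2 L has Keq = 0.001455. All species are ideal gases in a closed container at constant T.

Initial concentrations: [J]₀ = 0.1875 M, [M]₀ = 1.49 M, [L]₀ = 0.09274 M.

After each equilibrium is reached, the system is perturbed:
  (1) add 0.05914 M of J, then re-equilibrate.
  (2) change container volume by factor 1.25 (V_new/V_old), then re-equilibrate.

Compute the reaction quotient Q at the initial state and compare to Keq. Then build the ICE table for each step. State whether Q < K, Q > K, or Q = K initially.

Q₀ = 0.01387; Q > K (proceeds reverse)

Q₀ = 0.01387 vs Keq = 0.001455 ⇒ Q>K, reverse
Step 1:
                  J         M         L
  init       0.1875      1.49   0.09274
  Δ         0.02881   0.08644  -0.05763
  eq         0.2163     1.576   0.03511
  solve Keq expr → x = -0.02881; check Q = 0.001455
Then add 0.05914 M of J.
Step 2:
                  J         M         L
  init       0.2755     1.576   0.03511
  Δ       -0.002065 -0.006194  0.004129
  eq         0.2734      1.57   0.03924
  solve Keq expr → x = 0.002065; check Q = 0.001455
Then change container volume by factor 1.25 (V_new/V_old).
Step 3:
                  J         M         L
  init       0.2187     1.256    0.0314
  Δ        0.002923   0.00877 -0.005847
  eq         0.2216     1.265   0.02555
  solve Keq expr → x = -0.002923; check Q = 0.001455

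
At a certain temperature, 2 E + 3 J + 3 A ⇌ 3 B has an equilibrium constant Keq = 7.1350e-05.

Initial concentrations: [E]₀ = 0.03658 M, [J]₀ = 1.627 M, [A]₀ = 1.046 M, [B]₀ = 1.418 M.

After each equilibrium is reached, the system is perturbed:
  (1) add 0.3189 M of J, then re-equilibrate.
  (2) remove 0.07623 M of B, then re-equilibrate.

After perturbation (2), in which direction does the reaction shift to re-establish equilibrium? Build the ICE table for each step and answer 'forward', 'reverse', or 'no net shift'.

Q₀ = 432.3 vs Keq = 7.1350e-05 ⇒ Q>K, reverse
Step 1:
                  E         J         A         B
  I         0.03658     1.627     1.046     1.418
  C          0.7919     1.188     1.188    -1.188
  E          0.8285     2.815     2.234    0.2301
  solve Keq expr → x = -0.396; check Q = 7.1350e-05
Then add 0.3189 M of J.
Step 2:
                  E         J         A         B
  I          0.8285     3.134     2.234    0.2301
  C        -0.01305  -0.01958  -0.01958   0.01958
  E          0.8155     3.114     2.214    0.2497
  solve Keq expr → x = 0.006526; check Q = 7.1350e-05
Then remove 0.07623 M of B.
Step 3:
                  E         J         A         B
  I          0.8155     3.114     2.214    0.1734
  C        -0.03844  -0.05767  -0.05767   0.05767
  E           0.777     3.057     2.157    0.2311
  solve Keq expr → x = 0.01922; check Q = 7.1350e-05

Direction: forward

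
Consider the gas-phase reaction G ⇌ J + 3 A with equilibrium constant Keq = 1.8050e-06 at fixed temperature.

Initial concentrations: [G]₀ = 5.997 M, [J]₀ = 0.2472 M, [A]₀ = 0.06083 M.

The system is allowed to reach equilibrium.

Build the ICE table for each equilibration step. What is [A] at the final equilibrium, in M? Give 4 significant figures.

Q₀ = 9.2783e-06 vs Keq = 1.8050e-06 ⇒ Q>K, reverse
Step 1:
                   G          J          A
  I            5.997     0.2472    0.06083
  C         0.008386  -0.008386   -0.02516
  E            6.005     0.2388    0.03567
  solve Keq expr → x = -0.008386; check Q = 1.8050e-06

[A]_eq = 0.03567 M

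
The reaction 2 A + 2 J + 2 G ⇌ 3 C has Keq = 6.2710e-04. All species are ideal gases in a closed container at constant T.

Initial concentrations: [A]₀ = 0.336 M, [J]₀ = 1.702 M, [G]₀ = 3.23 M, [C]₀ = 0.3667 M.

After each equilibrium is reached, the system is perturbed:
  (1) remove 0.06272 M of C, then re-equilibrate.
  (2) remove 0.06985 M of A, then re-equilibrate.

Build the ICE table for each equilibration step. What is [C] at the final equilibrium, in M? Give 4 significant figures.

Q₀ = 0.01445 vs Keq = 6.2710e-04 ⇒ Q>K, reverse
Step 1:
                   A          J          G          C
  init         0.336      1.702       3.23     0.3667
  Δ           0.1294     0.1294     0.1294    -0.1941
  eq          0.4654      1.831      3.359     0.1726
  solve Keq expr → x = -0.0647; check Q = 6.2710e-04
Then remove 0.06272 M of C.
Step 2:
                   A          J          G          C
  init        0.4654      1.831      3.359     0.1099
  Δ         -0.03404   -0.03404   -0.03404    0.05106
  eq          0.4314      1.797      3.325     0.1609
  solve Keq expr → x = 0.01702; check Q = 6.2710e-04
Then remove 0.06985 M of A.
Step 3:
                   A          J          G          C
  init        0.3615      1.797      3.325     0.1609
  Δ         0.009686   0.009686   0.009686   -0.01453
  eq          0.3712      1.807      3.335     0.1464
  solve Keq expr → x = -0.004843; check Q = 6.2710e-04

[C]_eq = 0.1464 M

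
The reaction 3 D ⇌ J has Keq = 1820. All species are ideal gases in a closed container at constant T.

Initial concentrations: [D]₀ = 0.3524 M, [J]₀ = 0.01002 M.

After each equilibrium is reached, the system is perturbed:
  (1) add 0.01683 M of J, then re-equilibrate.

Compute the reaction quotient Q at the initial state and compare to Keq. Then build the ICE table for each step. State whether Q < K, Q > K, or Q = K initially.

Q₀ = 0.229 vs Keq = 1820 ⇒ Q<K, forward
Step 1:
                   D          J
  init        0.3524    0.01002
  Δ          -0.3127     0.1042
  eq         0.03974     0.1142
  solve Keq expr → x = 0.1042; check Q = 1820
Then add 0.01683 M of J.
Step 2:
                   D          J
  init       0.03974     0.1311
  Δ         0.001799 -5.9979e-04
  eq         0.04154     0.1305
  solve Keq expr → x = -5.9979e-04; check Q = 1820

Q₀ = 0.229; Q < K (proceeds forward)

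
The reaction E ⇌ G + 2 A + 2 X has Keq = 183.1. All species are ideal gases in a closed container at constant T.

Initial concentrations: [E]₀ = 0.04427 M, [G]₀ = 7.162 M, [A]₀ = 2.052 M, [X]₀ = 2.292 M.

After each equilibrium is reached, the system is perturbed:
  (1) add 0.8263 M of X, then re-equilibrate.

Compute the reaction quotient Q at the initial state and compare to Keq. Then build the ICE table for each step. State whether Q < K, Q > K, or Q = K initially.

Q₀ = 3579; Q > K (proceeds reverse)

Q₀ = 3579 vs Keq = 183.1 ⇒ Q>K, reverse
Step 1:
                   E          G          A          X
  I          0.04427      7.162      2.052      2.292
  C           0.2491    -0.2491    -0.4981    -0.4981
  E           0.2933      6.913      1.554      1.794
  solve Keq expr → x = -0.2491; check Q = 183.1
Then add 0.8263 M of X.
Step 2:
                   E          G          A          X
  I           0.2933      6.913      1.554       2.62
  C           0.1021    -0.1021    -0.2042    -0.2042
  E           0.3955      6.811       1.35      2.416
  solve Keq expr → x = -0.1021; check Q = 183.1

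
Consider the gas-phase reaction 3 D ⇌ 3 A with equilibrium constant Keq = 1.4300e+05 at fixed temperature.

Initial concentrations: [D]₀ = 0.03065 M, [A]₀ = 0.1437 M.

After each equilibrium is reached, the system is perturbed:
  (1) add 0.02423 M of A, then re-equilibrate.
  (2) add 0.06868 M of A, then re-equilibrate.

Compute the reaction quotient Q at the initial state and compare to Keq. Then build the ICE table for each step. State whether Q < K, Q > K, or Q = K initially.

Q₀ = 103.1 vs Keq = 1.4300e+05 ⇒ Q<K, forward
Step 1:
                    D           A
  init        0.03065      0.1437
  Δ          -0.02738     0.02738
  eq         0.003272      0.1711
  solve Keq expr → x = 0.009126; check Q = 1.4300e+05
Then add 0.02423 M of A.
Step 2:
                    D           A
  init       0.003272      0.1953
  Δ        4.5465e-04 -4.5465e-04
  eq         0.003726      0.1949
  solve Keq expr → x = -1.5155e-04; check Q = 1.4300e+05
Then add 0.06868 M of A.
Step 3:
                    D           A
  init       0.003726      0.2635
  Δ          0.001289   -0.001289
  eq         0.005015      0.2622
  solve Keq expr → x = -4.2957e-04; check Q = 1.4300e+05

Q₀ = 103.1; Q < K (proceeds forward)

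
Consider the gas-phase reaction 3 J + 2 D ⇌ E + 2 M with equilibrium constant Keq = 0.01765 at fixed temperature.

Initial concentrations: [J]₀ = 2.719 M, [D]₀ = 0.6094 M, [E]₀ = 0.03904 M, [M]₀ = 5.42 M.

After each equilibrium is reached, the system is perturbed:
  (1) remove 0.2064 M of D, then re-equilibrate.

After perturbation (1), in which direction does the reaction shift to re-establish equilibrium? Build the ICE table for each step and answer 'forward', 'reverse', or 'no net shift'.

Direction: reverse

Q₀ = 0.1536 vs Keq = 0.01765 ⇒ Q>K, reverse
Step 1:
                   J          D          E          M
  Initial      2.719     0.6094    0.03904       5.42
  Change     0.09831    0.06554   -0.03277   -0.06554
  Equil        2.817     0.6749   0.006271      5.354
  solve Keq expr → x = -0.03277; check Q = 0.01765
Then remove 0.2064 M of D.
Step 2:
                   J          D          E          M
  Initial      2.817     0.4685   0.006271      5.354
  Change    0.009388   0.006259  -0.003129  -0.006259
  Equil        2.827     0.4748   0.003142      5.348
  solve Keq expr → x = -0.003129; check Q = 0.01765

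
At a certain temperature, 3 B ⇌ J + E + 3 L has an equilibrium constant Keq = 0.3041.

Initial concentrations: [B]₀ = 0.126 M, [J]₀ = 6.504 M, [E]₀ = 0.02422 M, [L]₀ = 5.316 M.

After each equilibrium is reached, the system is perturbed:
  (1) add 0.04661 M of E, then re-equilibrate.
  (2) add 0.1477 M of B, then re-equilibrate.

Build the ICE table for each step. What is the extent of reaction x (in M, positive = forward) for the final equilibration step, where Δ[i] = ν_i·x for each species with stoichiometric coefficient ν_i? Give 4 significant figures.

x = 2.7049e-05 M

Q₀ = 1.1830e+04 vs Keq = 0.3041 ⇒ Q>K, reverse
Step 1:
                   B          J          E          L
  init         0.126      6.504    0.02422      5.316
  Δ          0.07265   -0.02422   -0.02422   -0.07265
  eq          0.1987       6.48 2.5522e-06      5.243
  solve Keq expr → x = -0.02422; check Q = 0.3041
Then add 0.04661 M of E.
Step 2:
                   B          J          E          L
  init        0.1987       6.48    0.04661      5.243
  Δ           0.1398    -0.0466    -0.0466    -0.1398
  eq          0.3384      6.433 1.3786e-05      5.104
  solve Keq expr → x = -0.0466; check Q = 0.3041
Then add 0.1477 M of B.
Step 3:
                   B          J          E          L
  init        0.4861      6.433 1.3786e-05      5.104
  Δ       -8.1148e-05 2.7049e-05 2.7049e-05 8.1148e-05
  eq          0.4861      6.433 4.0836e-05      5.104
  solve Keq expr → x = 2.7049e-05; check Q = 0.3041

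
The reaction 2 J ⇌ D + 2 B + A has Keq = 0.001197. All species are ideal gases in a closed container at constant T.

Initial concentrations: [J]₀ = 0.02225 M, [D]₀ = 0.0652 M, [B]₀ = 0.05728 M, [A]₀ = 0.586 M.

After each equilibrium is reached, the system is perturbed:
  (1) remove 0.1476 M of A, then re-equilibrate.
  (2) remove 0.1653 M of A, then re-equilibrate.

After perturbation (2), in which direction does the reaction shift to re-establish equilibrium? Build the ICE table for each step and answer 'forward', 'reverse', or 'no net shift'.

Q₀ = 0.2532 vs Keq = 0.001197 ⇒ Q>K, reverse
Step 1:
                  J         D         B         A
  Initial   0.02225    0.0652   0.05728     0.586
  Change    0.04293  -0.02146  -0.04293  -0.02146
  Equil     0.06518   0.04374   0.01435    0.5645
  solve Keq expr → x = -0.02146; check Q = 0.001197
Then remove 0.1476 M of A.
Step 2:
                  J         D         B         A
  Initial   0.06518   0.04374   0.01435    0.4169
  Change   -0.00173 8.6494e-04   0.00173 8.6494e-04
  Equil     0.06345    0.0446   0.01608    0.4178
  solve Keq expr → x = 8.6494e-04; check Q = 0.001197
Then remove 0.1653 M of A.
Step 3:
                  J         D         B         A
  Initial   0.06345    0.0446   0.01608    0.2525
  Change   -0.00317  0.001585   0.00317  0.001585
  Equil     0.06028   0.04619   0.01925    0.2541
  solve Keq expr → x = 0.001585; check Q = 0.001197

Direction: forward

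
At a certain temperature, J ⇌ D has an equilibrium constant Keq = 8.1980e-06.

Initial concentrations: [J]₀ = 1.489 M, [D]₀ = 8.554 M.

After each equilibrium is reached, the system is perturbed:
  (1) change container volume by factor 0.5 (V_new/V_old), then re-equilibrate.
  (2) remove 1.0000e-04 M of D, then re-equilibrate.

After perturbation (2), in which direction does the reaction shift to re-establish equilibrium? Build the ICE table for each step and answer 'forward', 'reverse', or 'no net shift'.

Direction: forward

Q₀ = 5.745 vs Keq = 8.1980e-06 ⇒ Q>K, reverse
Step 1:
                    J           D
  Initial       1.489       8.554
  Change        8.554      -8.554
  Equil         10.04  8.2332e-05
  solve Keq expr → x = -8.554; check Q = 8.1980e-06
Then change container volume by factor 0.5 (V_new/V_old).
Step 2:
                    J           D
  Initial       20.09  1.6466e-04
  Change            0           0
  Equil         20.09  1.6466e-04
  solve Keq expr → x = 0; check Q = 8.1980e-06
Then remove 1.0000e-04 M of D.
Step 3:
                    J           D
  Initial       20.09  6.4664e-05
  Change  -9.9999e-05  9.9999e-05
  Equil         20.09  1.6466e-04
  solve Keq expr → x = 9.9999e-05; check Q = 8.1980e-06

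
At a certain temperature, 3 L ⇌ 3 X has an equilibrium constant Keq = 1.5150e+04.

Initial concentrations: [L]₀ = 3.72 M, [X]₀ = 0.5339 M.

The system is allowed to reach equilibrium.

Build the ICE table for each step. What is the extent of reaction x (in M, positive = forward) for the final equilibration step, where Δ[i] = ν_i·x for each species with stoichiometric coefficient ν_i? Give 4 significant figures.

Q₀ = 0.002956 vs Keq = 1.5150e+04 ⇒ Q<K, forward
Step 1:
                  L         X
  I            3.72    0.5339
  C          -3.555     3.555
  E          0.1652     4.089
  solve Keq expr → x = 1.185; check Q = 1.5150e+04

x = 1.185 M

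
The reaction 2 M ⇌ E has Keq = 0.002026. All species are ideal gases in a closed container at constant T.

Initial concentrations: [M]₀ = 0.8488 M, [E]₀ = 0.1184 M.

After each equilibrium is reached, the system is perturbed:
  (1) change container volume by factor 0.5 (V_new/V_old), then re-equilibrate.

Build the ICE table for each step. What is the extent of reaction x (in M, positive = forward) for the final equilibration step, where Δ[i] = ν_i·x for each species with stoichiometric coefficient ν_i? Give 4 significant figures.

Q₀ = 0.1643 vs Keq = 0.002026 ⇒ Q>K, reverse
Step 1:
                    M           E
  init         0.8488      0.1184
  Δ            0.2321      -0.116
  eq            1.081    0.002367
  solve Keq expr → x = -0.116; check Q = 0.002026
Then change container volume by factor 0.5 (V_new/V_old).
Step 2:
                    M           E
  init          2.162    0.004734
  Δ         -0.009305    0.004653
  eq            2.152    0.009386
  solve Keq expr → x = 0.004653; check Q = 0.002026

x = 0.004653 M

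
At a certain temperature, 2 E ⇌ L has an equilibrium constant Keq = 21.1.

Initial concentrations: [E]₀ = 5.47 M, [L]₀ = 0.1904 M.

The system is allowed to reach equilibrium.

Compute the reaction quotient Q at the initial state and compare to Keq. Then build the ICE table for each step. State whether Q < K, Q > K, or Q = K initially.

Q₀ = 0.006363; Q < K (proceeds forward)

Q₀ = 0.006363 vs Keq = 21.1 ⇒ Q<K, forward
Step 1:
                   E          L
  init          5.47     0.1904
  Δ           -5.109      2.555
  eq          0.3607      2.745
  solve Keq expr → x = 2.555; check Q = 21.1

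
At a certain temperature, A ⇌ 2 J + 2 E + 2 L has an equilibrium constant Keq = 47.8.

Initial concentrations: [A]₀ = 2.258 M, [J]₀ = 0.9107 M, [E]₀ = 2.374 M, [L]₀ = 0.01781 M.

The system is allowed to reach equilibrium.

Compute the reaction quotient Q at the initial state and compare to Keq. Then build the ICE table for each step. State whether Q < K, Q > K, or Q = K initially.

Q₀ = 6.5662e-04 vs Keq = 47.8 ⇒ Q<K, forward
Step 1:
                  A         J         E         L
  init        2.258    0.9107     2.374   0.01781
  Δ         -0.5909     1.182     1.182     1.182
  eq          1.667     2.093     3.556       1.2
  solve Keq expr → x = 0.5909; check Q = 47.8

Q₀ = 6.5662e-04; Q < K (proceeds forward)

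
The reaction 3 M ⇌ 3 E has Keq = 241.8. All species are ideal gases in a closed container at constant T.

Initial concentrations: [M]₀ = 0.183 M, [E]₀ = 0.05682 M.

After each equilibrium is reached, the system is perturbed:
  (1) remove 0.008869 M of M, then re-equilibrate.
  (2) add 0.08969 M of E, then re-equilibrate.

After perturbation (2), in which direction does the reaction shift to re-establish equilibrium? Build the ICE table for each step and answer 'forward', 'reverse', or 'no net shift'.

Q₀ = 0.02993 vs Keq = 241.8 ⇒ Q<K, forward
Step 1:
                   M          E
  I            0.183    0.05682
  C          -0.1498     0.1498
  E          0.03317     0.2066
  solve Keq expr → x = 0.04994; check Q = 241.8
Then remove 0.008869 M of M.
Step 2:
                   M          E
  I           0.0243     0.2066
  C         0.007642  -0.007642
  E          0.03194      0.199
  solve Keq expr → x = -0.002547; check Q = 241.8
Then add 0.08969 M of E.
Step 3:
                   M          E
  I          0.03194     0.2887
  C          0.01241   -0.01241
  E          0.04435     0.2763
  solve Keq expr → x = -0.004135; check Q = 241.8

Direction: reverse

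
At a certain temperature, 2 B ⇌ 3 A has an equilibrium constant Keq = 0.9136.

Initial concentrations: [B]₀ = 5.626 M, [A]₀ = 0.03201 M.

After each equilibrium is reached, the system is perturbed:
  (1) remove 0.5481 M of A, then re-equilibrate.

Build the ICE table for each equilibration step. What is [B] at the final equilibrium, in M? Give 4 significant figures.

[B]_eq = 3.727 M

Q₀ = 1.0362e-06 vs Keq = 0.9136 ⇒ Q<K, forward
Step 1:
                    B           A
  I             5.626     0.03201
  C            -1.612       2.419
  E             4.014       2.451
  solve Keq expr → x = 0.8062; check Q = 0.9136
Then remove 0.5481 M of A.
Step 2:
                    B           A
  I             4.014       1.903
  C           -0.2867        0.43
  E             3.727       2.332
  solve Keq expr → x = 0.1433; check Q = 0.9136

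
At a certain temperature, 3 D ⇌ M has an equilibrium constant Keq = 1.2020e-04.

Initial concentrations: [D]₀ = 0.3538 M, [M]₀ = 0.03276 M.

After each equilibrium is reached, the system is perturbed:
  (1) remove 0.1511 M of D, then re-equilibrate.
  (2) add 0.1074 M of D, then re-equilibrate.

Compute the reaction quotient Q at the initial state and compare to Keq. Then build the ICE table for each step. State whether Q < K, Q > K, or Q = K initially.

Q₀ = 0.7397 vs Keq = 1.2020e-04 ⇒ Q>K, reverse
Step 1:
                   D          M
  Initial     0.3538    0.03276
  Change     0.09825   -0.03275
  Equil        0.452 1.1103e-05
  solve Keq expr → x = -0.03275; check Q = 1.2020e-04
Then remove 0.1511 M of D.
Step 2:
                   D          M
  Initial     0.3009 1.1103e-05
  Change  2.3479e-05 -7.8264e-06
  Equil        0.301 3.2770e-06
  solve Keq expr → x = -7.8264e-06; check Q = 1.2020e-04
Then add 0.1074 M of D.
Step 3:
                   D          M
  Initial     0.4084 3.2770e-06
  Change  -1.4724e-05 4.9080e-06
  Equil       0.4084 8.1850e-06
  solve Keq expr → x = 4.9080e-06; check Q = 1.2020e-04

Q₀ = 0.7397; Q > K (proceeds reverse)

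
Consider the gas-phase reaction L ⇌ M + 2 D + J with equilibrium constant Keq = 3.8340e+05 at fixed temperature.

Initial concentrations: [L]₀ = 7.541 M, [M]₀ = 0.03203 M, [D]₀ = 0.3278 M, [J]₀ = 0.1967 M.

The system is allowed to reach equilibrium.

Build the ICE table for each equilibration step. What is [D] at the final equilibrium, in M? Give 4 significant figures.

Q₀ = 8.9774e-05 vs Keq = 3.8340e+05 ⇒ Q<K, forward
Step 1:
                    L           M           D           J
  init          7.541     0.03203      0.3278      0.1967
  Δ            -7.505       7.505       15.01       7.505
  eq          0.03562       7.537       15.34       7.702
  solve Keq expr → x = 7.505; check Q = 3.8340e+05

[D]_eq = 15.34 M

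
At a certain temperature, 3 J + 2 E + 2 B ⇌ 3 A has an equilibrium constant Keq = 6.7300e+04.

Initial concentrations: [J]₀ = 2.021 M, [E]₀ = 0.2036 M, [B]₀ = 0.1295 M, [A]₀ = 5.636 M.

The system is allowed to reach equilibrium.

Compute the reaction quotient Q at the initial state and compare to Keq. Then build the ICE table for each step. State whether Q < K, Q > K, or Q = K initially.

Q₀ = 3.1197e+04; Q < K (proceeds forward)

Q₀ = 3.1197e+04 vs Keq = 6.7300e+04 ⇒ Q<K, forward
Step 1:
                  J         E         B         A
  init        2.021    0.2036    0.1295     5.636
  Δ        -0.03758  -0.02505  -0.02505   0.03758
  eq          1.983    0.1785    0.1044     5.674
  solve Keq expr → x = 0.01253; check Q = 6.7300e+04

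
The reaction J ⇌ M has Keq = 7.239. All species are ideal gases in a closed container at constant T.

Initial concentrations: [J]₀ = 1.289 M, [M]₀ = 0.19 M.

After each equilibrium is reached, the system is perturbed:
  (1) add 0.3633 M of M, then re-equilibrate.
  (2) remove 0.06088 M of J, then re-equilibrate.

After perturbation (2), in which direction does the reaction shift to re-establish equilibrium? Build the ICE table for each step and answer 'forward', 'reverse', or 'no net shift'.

Direction: reverse

Q₀ = 0.1474 vs Keq = 7.239 ⇒ Q<K, forward
Step 1:
                    J           M
  Initial       1.289        0.19
  Change       -1.109       1.109
  Equil        0.1795       1.299
  solve Keq expr → x = 1.109; check Q = 7.239
Then add 0.3633 M of M.
Step 2:
                    J           M
  Initial      0.1795       1.663
  Change       0.0441     -0.0441
  Equil        0.2236       1.619
  solve Keq expr → x = -0.0441; check Q = 7.239
Then remove 0.06088 M of J.
Step 3:
                    J           M
  Initial      0.1627       1.619
  Change      0.05349    -0.05349
  Equil        0.2162       1.565
  solve Keq expr → x = -0.05349; check Q = 7.239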